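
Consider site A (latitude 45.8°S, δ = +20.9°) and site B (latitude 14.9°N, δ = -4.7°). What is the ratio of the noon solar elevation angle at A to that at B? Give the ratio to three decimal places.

A: 90° − |-45.8 − (20.9)| = 23.30°.
B: 90° − |14.9 − (-4.7)| = 70.40°.
Ratio A/B = 23.3000 / 70.4000 = 0.3310.

0.331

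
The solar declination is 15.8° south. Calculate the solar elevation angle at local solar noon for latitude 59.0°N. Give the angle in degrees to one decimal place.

At local solar noon the hour angle is zero, so the elevation is 90° − |φ − δ| = 90° − |59.0° − (-15.8°)| = 90° − 74.8° = 15.2°.

15.2°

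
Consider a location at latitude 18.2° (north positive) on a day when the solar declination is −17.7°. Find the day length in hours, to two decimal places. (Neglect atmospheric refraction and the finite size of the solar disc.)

11.20 hours

−tan φ tan δ = −(0.3288)(-0.3191) = 0.1049; H_s = arccos(0.1049) = 83.98°.
Day length = 2 H_s / 15° h⁻¹ = 167.96° / 15 = 11.197 h.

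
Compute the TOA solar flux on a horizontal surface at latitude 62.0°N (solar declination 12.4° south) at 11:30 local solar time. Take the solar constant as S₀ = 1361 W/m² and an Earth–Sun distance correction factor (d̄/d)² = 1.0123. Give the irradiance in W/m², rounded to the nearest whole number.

365 W/m²

Hour angle H = 15° × (11.5 − 12) = -7.50°.
cos θ_z = sin φ sin δ + cos φ cos δ cos H = (0.8829)(-0.2147) + (0.4695)(0.9767)(0.9914) = 0.2651.
Top-of-atmosphere irradiance = S₀ (d̄/d)² cos θ_z = 1361 × 1.0123 × 0.2651 = 365.24 W/m².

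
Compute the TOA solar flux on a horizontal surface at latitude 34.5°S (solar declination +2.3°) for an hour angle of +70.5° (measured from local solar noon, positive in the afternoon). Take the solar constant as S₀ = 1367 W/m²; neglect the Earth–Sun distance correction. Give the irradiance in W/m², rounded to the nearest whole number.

345 W/m²

cos θ_z = sin(-34.5°) sin(2.3°) + cos(-34.5°) cos(2.3°) cos(70.50°) = -0.0227 + 0.2749 = 0.2522.
Top-of-atmosphere irradiance = S₀ cos θ_z = 1367 × 0.2522 = 344.76 W/m².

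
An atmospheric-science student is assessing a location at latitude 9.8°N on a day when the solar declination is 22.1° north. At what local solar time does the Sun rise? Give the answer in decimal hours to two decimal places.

5.73 h

−tan φ tan δ = −(0.1727)(0.4061) = -0.0701; H_s = arccos(-0.0701) = 94.02°.
Sunrise is at 12 − H_s/15 = 12 − 6.268 = 5.732 h local solar time.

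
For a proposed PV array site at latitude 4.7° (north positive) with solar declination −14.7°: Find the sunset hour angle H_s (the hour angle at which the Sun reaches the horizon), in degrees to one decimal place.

−tan φ tan δ = −(0.0822)(-0.2623) = 0.0216; H_s = arccos(0.0216) = 88.76°.

88.8°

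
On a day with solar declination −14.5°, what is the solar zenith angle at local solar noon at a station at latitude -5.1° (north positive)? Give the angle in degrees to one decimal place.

At local solar noon the hour angle is zero, so the zenith angle is |φ − δ| = |-5.1° − (-14.5°)| = 9.4°.

9.4°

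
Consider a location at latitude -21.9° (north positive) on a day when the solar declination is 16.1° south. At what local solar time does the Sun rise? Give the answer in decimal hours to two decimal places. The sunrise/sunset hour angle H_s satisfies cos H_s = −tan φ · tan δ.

The sunset hour angle satisfies cos H_s = −tan φ tan δ = -0.1160, giving H_s = 96.66°.
Sunrise is at 12 − H_s/15 = 12 − 6.444 = 5.556 h local solar time.

5.56 h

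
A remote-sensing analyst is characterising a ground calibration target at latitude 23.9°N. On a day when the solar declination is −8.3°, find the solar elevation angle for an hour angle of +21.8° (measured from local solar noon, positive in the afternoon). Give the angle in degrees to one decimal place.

51.4°

cos θ_z = sin φ sin δ + cos φ cos δ cos H = (0.4051)(-0.1444) + (0.9143)(0.9895)(0.9285) = 0.7815.
θ_z = arccos(0.7815) = 38.60°, so the elevation is 90° − 38.60° = 51.40°.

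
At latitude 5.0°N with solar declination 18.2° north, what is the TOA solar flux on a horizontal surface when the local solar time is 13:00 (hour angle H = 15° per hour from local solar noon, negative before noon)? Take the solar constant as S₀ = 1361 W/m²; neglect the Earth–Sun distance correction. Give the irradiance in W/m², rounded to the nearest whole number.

1281 W/m²

Hour angle H = 15° × (13 − 12) = 15.00°.
cos θ_z = sin φ sin δ + cos φ cos δ cos H = (0.0872)(0.3123) + (0.9962)(0.9500)(0.9659) = 0.9414.
Top-of-atmosphere irradiance = S₀ cos θ_z = 1361 × 0.9414 = 1281.25 W/m².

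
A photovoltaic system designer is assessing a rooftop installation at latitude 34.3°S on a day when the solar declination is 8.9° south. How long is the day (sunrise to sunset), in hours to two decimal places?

12.82 hours

The sunset hour angle satisfies cos H_s = −tan φ tan δ = -0.1068, giving H_s = 96.13°.
Day length = 2 H_s / 15° h⁻¹ = 192.26° / 15 = 12.817 h.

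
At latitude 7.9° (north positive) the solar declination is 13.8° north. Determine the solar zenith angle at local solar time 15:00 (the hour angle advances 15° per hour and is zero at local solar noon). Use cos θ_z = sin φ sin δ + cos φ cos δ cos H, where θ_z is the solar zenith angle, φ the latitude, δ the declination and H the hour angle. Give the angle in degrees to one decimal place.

44.5°

Hour angle H = 15° × (15 − 12) = 45.00°.
cos θ_z = sin(7.9°) sin(13.8°) + cos(7.9°) cos(13.8°) cos(45.00°) = 0.0328 + 0.6802 = 0.7130.
θ_z = arccos(0.7130) = 44.52°.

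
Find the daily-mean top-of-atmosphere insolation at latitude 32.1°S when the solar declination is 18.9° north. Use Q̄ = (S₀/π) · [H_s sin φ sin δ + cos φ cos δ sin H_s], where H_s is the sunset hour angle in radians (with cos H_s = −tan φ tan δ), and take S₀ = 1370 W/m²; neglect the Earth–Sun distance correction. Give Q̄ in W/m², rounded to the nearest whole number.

240 W/m²

The sunset hour angle satisfies cos H_s = −tan φ tan δ = 0.2148, giving H_s = 77.60°. In radians, H_s = 1.3544.
H_s sin φ sin δ = 1.3544 × -0.5314 × 0.3239 = -0.2331.
cos φ cos δ sin H_s = 0.8471 × 0.9461 × 0.9767 = 0.7828.
Q̄ = (1370/π) × (-0.2331 + 0.7828) = 436.08 × 0.5497 = 239.71 W/m².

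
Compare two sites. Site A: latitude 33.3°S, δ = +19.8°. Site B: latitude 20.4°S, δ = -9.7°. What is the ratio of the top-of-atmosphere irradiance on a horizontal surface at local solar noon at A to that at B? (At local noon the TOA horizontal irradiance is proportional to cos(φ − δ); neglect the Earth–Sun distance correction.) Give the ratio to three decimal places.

0.611

A: cos θ_z = cos(-33.3° − (19.8°)) = 0.6004.
B: cos θ_z = cos(-20.4° − (-9.7°)) = 0.9826.
Ratio A/B = 0.6004 / 0.9826 = 0.6110.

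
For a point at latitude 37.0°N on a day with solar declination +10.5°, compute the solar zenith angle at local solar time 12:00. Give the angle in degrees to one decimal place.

Hour angle H = 15° × (12 − 12) = 0.00°.
With φ = 37.0°, δ = 10.5°, H = 0.00°: sin φ sin δ = 0.1097, cos φ cos δ cos H = 0.7853, so cos θ_z = 0.8950.
θ_z = arccos(0.8950) = 26.49°.

26.5°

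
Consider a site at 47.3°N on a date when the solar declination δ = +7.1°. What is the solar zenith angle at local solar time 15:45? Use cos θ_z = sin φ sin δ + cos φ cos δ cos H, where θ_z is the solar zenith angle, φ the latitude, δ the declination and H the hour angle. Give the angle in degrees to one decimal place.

Hour angle H = 15° × (15.75 − 12) = 56.25°.
cos θ_z = sin φ sin δ + cos φ cos δ cos H = (0.7349)(0.1236) + (0.6782)(0.9923)(0.5556) = 0.4647.
θ_z = arccos(0.4647) = 62.31°.

62.3°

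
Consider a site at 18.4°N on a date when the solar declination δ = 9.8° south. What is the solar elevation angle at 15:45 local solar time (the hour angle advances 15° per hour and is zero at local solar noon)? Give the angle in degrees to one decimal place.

Hour angle H = 15° × (15.75 − 12) = 56.25°.
With φ = 18.4°, δ = -9.8°, H = 56.25°: sin φ sin δ = -0.0537, cos φ cos δ cos H = 0.5195, so cos θ_z = 0.4658.
θ_z = arccos(0.4658) = 62.24°, so the elevation is 90° − 62.24° = 27.76°.

27.8°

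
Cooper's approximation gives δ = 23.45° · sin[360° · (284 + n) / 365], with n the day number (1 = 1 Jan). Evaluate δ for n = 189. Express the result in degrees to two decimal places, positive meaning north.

+22.48°

360 × (284 + 189) / 365 = 466.521°; sin(466.521°) = 0.9587.
δ = 23.45 × 0.9587 = 22.482° ≈ +22.48°.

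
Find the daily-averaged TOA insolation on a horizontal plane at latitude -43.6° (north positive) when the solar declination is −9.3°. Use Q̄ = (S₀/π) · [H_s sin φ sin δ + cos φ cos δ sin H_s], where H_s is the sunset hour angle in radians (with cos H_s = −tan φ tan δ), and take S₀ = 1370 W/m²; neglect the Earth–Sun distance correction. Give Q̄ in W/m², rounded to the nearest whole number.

cos H_s = −tan(-43.6°) · tan(-9.3°) = -0.1559, so H_s = arccos(-0.1559) = 98.97°. In radians, H_s = 1.7274.
H_s sin φ sin δ = 1.7274 × -0.6896 × -0.1616 = 0.1925.
cos φ cos δ sin H_s = 0.7242 × 0.9869 × 0.9878 = 0.7060.
Q̄ = (1370/π) × (0.1925 + 0.7060) = 436.08 × 0.8985 = 391.82 W/m².

392 W/m²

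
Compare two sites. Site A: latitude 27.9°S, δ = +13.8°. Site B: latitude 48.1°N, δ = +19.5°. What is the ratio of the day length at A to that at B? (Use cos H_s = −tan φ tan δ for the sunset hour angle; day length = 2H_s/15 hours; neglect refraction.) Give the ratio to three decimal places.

0.729

A: H_s = arccos(−tan -27.9° · tan 13.8°) = 82.53°, so 2H_s/15 = 11.0040 h.
B: H_s = arccos(−tan 48.1° · tan 19.5°) = 113.25°, so 2H_s/15 = 15.1000 h.
Ratio A/B = 11.0040 / 15.1000 = 0.7287.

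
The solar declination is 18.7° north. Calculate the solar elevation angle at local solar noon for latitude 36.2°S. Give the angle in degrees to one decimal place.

At local solar noon the hour angle is zero, so the elevation is 90° − |φ − δ| = 90° − |-36.2° − (18.7°)| = 90° − 54.9° = 35.1°.

35.1°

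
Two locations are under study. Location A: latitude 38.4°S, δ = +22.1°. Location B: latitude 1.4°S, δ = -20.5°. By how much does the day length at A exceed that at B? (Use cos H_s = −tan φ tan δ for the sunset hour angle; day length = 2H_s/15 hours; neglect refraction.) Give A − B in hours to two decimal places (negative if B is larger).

-2.57 h

A: H_s = arccos(−tan -38.4° · tan 22.1°) = 71.23°, so 2H_s/15 = 9.4973 h.
B: H_s = arccos(−tan -1.4° · tan -20.5°) = 90.52°, so 2H_s/15 = 12.0693 h.
A − B = 9.4973 − 12.0693 = -2.5720 h.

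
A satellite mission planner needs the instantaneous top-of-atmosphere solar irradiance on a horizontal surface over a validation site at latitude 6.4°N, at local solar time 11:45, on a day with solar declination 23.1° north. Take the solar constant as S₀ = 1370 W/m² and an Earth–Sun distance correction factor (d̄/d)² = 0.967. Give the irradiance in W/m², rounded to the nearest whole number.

Hour angle H = 15° × (11.75 − 12) = -3.75°.
cos θ_z = sin(6.4°) sin(23.1°) + cos(6.4°) cos(23.1°) cos(-3.75°) = 0.0437 + 0.9121 = 0.9558.
Top-of-atmosphere irradiance = S₀ (d̄/d)² cos θ_z = 1370 × 0.967 × 0.9558 = 1266.23 W/m².

1266 W/m²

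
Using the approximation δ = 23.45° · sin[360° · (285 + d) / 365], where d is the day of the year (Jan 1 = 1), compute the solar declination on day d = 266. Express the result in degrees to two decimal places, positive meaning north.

-1.41°

360 × (285 + 266) / 365 = 543.452°; sin(543.452°) = -0.0602.
δ = 23.45 × -0.0602 = -1.412° ≈ -1.41°.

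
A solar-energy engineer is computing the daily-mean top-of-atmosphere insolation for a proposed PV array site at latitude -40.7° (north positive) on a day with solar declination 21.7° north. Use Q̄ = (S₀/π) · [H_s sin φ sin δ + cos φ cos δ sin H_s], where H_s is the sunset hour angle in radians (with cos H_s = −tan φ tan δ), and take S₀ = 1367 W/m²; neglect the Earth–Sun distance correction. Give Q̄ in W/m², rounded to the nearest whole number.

160 W/m²

The sunset hour angle satisfies cos H_s = −tan φ tan δ = 0.3423, giving H_s = 69.98°. In radians, H_s = 1.2214.
H_s sin φ sin δ = 1.2214 × -0.6521 × 0.3697 = -0.2945.
cos φ cos δ sin H_s = 0.7581 × 0.9291 × 0.9396 = 0.6618.
Q̄ = (1367/π) × (-0.2945 + 0.6618) = 435.13 × 0.3673 = 159.82 W/m².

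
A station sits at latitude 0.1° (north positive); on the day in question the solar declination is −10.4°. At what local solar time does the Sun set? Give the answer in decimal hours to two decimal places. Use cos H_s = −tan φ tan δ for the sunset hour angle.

The sunset hour angle satisfies cos H_s = −tan φ tan δ = 0.0003, giving H_s = 89.98°.
Sunset is at 12 + H_s/15 = 12 + 5.999 = 17.999 h local solar time.

18.00 h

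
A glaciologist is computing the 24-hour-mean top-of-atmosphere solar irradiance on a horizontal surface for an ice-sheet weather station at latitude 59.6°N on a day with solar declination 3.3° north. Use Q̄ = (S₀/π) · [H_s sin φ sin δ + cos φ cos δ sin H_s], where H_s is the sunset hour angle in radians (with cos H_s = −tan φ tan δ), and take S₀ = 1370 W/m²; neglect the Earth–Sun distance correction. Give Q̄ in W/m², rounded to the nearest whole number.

cos H_s = −tan(59.6°) · tan(3.3°) = -0.0983, so H_s = arccos(-0.0983) = 95.64°. In radians, H_s = 1.6692.
H_s sin φ sin δ = 1.6692 × 0.8625 × 0.0576 = 0.0829.
cos φ cos δ sin H_s = 0.5060 × 0.9983 × 0.9952 = 0.5027.
Q̄ = (1370/π) × (0.0829 + 0.5027) = 436.08 × 0.5856 = 255.37 W/m².

255 W/m²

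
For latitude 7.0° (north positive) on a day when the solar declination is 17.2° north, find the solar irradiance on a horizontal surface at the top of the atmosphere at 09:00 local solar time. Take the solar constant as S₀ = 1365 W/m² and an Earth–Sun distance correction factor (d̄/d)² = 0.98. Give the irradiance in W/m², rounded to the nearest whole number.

945 W/m²

Hour angle H = 15° × (9 − 12) = -45.00°.
cos θ_z = sin(7.0°) sin(17.2°) + cos(7.0°) cos(17.2°) cos(-45.00°) = 0.0360 + 0.6704 = 0.7064.
Top-of-atmosphere irradiance = S₀ (d̄/d)² cos θ_z = 1365 × 0.98 × 0.7064 = 944.95 W/m².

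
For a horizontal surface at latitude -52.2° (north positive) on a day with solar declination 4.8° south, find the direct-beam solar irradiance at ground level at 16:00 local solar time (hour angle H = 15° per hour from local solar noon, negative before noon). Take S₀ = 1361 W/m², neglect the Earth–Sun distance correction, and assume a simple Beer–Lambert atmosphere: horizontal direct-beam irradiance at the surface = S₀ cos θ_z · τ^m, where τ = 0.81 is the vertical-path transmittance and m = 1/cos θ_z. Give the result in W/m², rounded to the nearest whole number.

Hour angle H = 15° × (16 − 12) = 60.00°.
cos θ_z = sin φ sin δ + cos φ cos δ cos H = (-0.7902)(-0.0837) + (0.6129)(0.9965)(0.5000) = 0.3715.
Air mass m = 1/cos θ_z = 1/0.3715 = 2.692; τ^m = 0.81^2.692 = 0.5671.
Surface direct beam = 1361 × 0.3715 × 0.5671 = 286.73 W/m².

287 W/m²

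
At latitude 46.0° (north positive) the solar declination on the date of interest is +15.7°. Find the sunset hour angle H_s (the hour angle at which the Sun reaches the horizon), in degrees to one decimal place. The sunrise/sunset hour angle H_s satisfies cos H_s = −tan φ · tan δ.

The sunset hour angle satisfies cos H_s = −tan φ tan δ = -0.2911, giving H_s = 106.92°.

106.9°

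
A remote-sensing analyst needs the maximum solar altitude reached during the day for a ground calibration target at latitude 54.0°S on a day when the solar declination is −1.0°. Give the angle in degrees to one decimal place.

At local solar noon the hour angle is zero, so the elevation is 90° − |φ − δ| = 90° − |-54.0° − (-1.0°)| = 90° − 53.0° = 37.0°.

37.0°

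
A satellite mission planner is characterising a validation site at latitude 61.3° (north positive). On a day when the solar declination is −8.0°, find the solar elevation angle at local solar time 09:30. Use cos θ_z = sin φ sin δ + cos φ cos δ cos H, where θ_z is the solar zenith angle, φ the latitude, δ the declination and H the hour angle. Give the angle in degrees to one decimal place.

Hour angle H = 15° × (9.5 − 12) = -37.50°.
cos θ_z = sin(61.3°) sin(-8.0°) + cos(61.3°) cos(-8.0°) cos(-37.50°) = -0.1221 + 0.3773 = 0.2552.
θ_z = arccos(0.2552) = 75.21°, so the elevation is 90° − 75.21° = 14.79°.

14.8°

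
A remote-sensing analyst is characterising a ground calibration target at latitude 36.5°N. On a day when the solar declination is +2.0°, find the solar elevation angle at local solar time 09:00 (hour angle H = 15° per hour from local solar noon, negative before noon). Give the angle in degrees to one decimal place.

Hour angle H = 15° × (9 − 12) = -45.00°.
cos θ_z = sin(36.5°) sin(2.0°) + cos(36.5°) cos(2.0°) cos(-45.00°) = 0.0208 + 0.5681 = 0.5889.
θ_z = arccos(0.5889) = 53.92°, so the elevation is 90° − 53.92° = 36.08°.

36.1°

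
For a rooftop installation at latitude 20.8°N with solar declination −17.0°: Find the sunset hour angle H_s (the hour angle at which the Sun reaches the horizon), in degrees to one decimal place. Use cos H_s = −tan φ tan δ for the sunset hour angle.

83.3°

The sunset hour angle satisfies cos H_s = −tan φ tan δ = 0.1161, giving H_s = 83.33°.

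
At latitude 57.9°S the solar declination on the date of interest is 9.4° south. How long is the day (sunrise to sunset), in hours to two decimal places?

14.04 hours

The sunset hour angle satisfies cos H_s = −tan φ tan δ = -0.2639, giving H_s = 105.30°.
Day length = 2 H_s / 15° h⁻¹ = 210.60° / 15 = 14.040 h.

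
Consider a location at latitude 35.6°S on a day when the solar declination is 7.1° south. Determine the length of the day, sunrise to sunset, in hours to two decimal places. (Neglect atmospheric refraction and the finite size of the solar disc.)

12.68 hours

The sunset hour angle satisfies cos H_s = −tan φ tan δ = -0.0892, giving H_s = 95.12°.
Day length = 2 H_s / 15° h⁻¹ = 190.24° / 15 = 12.683 h.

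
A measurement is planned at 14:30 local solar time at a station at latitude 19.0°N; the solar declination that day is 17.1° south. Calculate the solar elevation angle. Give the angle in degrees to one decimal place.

Hour angle H = 15° × (14.5 − 12) = 37.50°.
With φ = 19.0°, δ = -17.1°, H = 37.50°: sin φ sin δ = -0.0957, cos φ cos δ cos H = 0.7170, so cos θ_z = 0.6213.
θ_z = arccos(0.6213) = 51.59°, so the elevation is 90° − 51.59° = 38.41°.

38.4°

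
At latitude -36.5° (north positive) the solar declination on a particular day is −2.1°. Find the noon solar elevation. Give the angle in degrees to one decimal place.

At local solar noon the hour angle is zero, so the elevation is 90° − |φ − δ| = 90° − |-36.5° − (-2.1°)| = 90° − 34.4° = 55.6°.

55.6°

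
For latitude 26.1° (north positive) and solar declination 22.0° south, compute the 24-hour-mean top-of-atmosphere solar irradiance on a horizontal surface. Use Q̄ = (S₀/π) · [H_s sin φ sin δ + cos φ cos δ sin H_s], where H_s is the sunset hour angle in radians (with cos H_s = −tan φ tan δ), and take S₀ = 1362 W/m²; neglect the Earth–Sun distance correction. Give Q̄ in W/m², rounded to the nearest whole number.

256 W/m²

−tan φ tan δ = −(0.4899)(-0.4040) = 0.1979; H_s = arccos(0.1979) = 78.59°. In radians, H_s = 1.3717.
H_s sin φ sin δ = 1.3717 × 0.4399 × -0.3746 = -0.2260.
cos φ cos δ sin H_s = 0.8980 × 0.9272 × 0.9802 = 0.8161.
Q̄ = (1362/π) × (-0.2260 + 0.8161) = 433.54 × 0.5901 = 255.83 W/m².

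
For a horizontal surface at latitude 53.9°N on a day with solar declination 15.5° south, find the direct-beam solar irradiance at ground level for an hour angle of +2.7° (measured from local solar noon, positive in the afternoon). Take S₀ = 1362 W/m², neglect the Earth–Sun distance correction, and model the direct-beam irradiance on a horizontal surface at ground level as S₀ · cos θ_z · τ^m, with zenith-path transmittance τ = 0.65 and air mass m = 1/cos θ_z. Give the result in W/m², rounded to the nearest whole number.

140 W/m²

cos θ_z = sin(53.9°) sin(-15.5°) + cos(53.9°) cos(-15.5°) cos(2.70°) = -0.2159 + 0.5671 = 0.3512.
Air mass m = 1/cos θ_z = 1/0.3512 = 2.847; τ^m = 0.65^2.847 = 0.2933.
Surface direct beam = 1362 × 0.3512 × 0.2933 = 140.30 W/m².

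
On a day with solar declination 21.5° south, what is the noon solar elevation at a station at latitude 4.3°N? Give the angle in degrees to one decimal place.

64.2°

At local solar noon the hour angle is zero, so the elevation is 90° − |φ − δ| = 90° − |4.3° − (-21.5°)| = 90° − 25.8° = 64.2°.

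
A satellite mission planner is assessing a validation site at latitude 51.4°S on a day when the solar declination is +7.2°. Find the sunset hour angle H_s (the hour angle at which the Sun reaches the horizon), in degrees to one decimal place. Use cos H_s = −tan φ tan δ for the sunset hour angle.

cos H_s = −tan(-51.4°) · tan(7.2°) = 0.1583, so H_s = arccos(0.1583) = 80.89°.

80.9°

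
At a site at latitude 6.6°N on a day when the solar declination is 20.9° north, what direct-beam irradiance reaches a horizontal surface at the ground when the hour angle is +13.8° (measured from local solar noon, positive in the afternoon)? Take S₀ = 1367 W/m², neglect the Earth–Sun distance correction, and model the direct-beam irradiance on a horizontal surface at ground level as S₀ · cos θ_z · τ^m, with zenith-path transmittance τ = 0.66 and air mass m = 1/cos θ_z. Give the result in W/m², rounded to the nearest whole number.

829 W/m²

cos θ_z = sin(6.6°) sin(20.9°) + cos(6.6°) cos(20.9°) cos(13.80°) = 0.0410 + 0.9012 = 0.9422.
Air mass m = 1/cos θ_z = 1/0.9422 = 1.061; τ^m = 0.66^1.061 = 0.6435.
Surface direct beam = 1367 × 0.9422 × 0.6435 = 828.82 W/m².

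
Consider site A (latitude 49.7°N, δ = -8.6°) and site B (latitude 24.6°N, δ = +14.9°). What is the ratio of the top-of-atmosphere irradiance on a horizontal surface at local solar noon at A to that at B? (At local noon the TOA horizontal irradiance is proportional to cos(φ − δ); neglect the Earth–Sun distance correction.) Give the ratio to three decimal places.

0.533

A: cos θ_z = cos(49.7° − (-8.6°)) = 0.5255.
B: cos θ_z = cos(24.6° − (14.9°)) = 0.9857.
Ratio A/B = 0.5255 / 0.9857 = 0.5331.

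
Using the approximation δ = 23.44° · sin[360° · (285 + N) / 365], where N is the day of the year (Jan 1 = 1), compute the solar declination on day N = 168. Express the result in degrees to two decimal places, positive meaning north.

360 × (285 + 168) / 365 = 446.795°; sin(446.795°) = 0.9984.
δ = 23.44 × 0.9984 = 23.402° ≈ +23.40°.

+23.40°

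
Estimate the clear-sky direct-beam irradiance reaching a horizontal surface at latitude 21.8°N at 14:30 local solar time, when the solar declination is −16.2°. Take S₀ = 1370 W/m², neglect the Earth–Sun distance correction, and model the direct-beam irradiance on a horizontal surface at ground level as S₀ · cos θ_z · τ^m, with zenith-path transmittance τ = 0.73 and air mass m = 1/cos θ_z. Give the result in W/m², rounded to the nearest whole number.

491 W/m²

Hour angle H = 15° × (14.5 − 12) = 37.50°.
cos θ_z = sin φ sin δ + cos φ cos δ cos H = (0.3714)(-0.2790) + (0.9285)(0.9603)(0.7934) = 0.6038.
Air mass m = 1/cos θ_z = 1/0.6038 = 1.656; τ^m = 0.73^1.656 = 0.5938.
Surface direct beam = 1370 × 0.6038 × 0.5938 = 491.19 W/m².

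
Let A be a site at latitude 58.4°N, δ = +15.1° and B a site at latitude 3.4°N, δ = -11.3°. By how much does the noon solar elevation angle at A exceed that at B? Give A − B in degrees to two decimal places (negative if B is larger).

A: 90° − |58.4 − (15.1)| = 46.70°.
B: 90° − |3.4 − (-11.3)| = 75.30°.
A − B = 46.70 − 75.30 = -28.60°.

-28.60°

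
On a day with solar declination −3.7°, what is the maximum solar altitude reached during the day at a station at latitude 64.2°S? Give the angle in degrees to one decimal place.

29.5°

At local solar noon the hour angle is zero, so the elevation is 90° − |φ − δ| = 90° − |-64.2° − (-3.7°)| = 90° − 60.5° = 29.5°.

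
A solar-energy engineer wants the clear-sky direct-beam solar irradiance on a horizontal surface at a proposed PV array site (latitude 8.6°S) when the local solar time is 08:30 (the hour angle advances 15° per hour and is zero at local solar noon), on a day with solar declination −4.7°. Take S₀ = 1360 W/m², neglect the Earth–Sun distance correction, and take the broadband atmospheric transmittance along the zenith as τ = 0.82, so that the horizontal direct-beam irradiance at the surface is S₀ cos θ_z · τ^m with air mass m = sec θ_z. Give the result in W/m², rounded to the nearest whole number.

602 W/m²

Hour angle H = 15° × (8.5 − 12) = -52.50°.
With φ = -8.6°, δ = -4.7°, H = -52.50°: sin φ sin δ = 0.0123, cos φ cos δ cos H = 0.5999, so cos θ_z = 0.6122.
Air mass m = 1/cos θ_z = 1/0.6122 = 1.633; τ^m = 0.82^1.633 = 0.7232.
Surface direct beam = 1360 × 0.6122 × 0.7232 = 602.13 W/m².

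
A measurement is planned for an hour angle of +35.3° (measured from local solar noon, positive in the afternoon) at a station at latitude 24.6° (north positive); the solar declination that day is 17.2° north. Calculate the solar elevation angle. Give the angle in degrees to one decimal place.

cos θ_z = sin φ sin δ + cos φ cos δ cos H = (0.4163)(0.2957) + (0.9092)(0.9553)(0.8161) = 0.8319.
θ_z = arccos(0.8319) = 33.71°, so the elevation is 90° − 33.71° = 56.29°.

56.3°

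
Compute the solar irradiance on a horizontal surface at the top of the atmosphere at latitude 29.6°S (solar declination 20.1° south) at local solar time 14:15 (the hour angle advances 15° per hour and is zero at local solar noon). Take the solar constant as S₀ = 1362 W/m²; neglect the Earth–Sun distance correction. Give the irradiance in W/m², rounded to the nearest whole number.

Hour angle H = 15° × (14.25 − 12) = 33.75°.
With φ = -29.6°, δ = -20.1°, H = 33.75°: sin φ sin δ = 0.1697, cos φ cos δ cos H = 0.6789, so cos θ_z = 0.8486.
Top-of-atmosphere irradiance = S₀ cos θ_z = 1362 × 0.8486 = 1155.79 W/m².

1156 W/m²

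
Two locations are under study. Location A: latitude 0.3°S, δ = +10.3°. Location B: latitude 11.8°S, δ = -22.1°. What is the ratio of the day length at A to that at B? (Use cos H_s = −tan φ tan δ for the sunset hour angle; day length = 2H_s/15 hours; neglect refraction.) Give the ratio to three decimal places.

A: H_s = arccos(−tan -0.3° · tan 10.3°) = 89.95°, so 2H_s/15 = 11.9933 h.
B: H_s = arccos(−tan -11.8° · tan -22.1°) = 94.87°, so 2H_s/15 = 12.6493 h.
Ratio A/B = 11.9933 / 12.6493 = 0.9481.

0.948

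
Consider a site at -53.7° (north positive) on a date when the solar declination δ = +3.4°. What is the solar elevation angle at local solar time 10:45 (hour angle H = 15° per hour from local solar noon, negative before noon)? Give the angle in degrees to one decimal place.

30.8°

Hour angle H = 15° × (10.75 − 12) = -18.75°.
cos θ_z = sin(-53.7°) sin(3.4°) + cos(-53.7°) cos(3.4°) cos(-18.75°) = -0.0478 + 0.5596 = 0.5118.
θ_z = arccos(0.5118) = 59.22°, so the elevation is 90° − 59.22° = 30.78°.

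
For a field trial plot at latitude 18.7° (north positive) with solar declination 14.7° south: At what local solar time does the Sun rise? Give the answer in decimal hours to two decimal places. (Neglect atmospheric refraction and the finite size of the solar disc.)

−tan φ tan δ = −(0.3385)(-0.2623) = 0.0888; H_s = arccos(0.0888) = 84.91°.
Sunrise is at 12 − H_s/15 = 12 − 5.661 = 6.339 h local solar time.

6.34 h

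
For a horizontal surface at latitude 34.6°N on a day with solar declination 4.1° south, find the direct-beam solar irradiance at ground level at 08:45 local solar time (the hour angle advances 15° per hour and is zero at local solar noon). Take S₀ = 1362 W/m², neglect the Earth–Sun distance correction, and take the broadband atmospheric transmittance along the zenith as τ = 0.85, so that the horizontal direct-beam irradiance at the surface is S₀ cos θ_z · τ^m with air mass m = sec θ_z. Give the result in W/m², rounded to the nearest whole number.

493 W/m²

Hour angle H = 15° × (8.75 − 12) = -48.75°.
cos θ_z = sin φ sin δ + cos φ cos δ cos H = (0.5678)(-0.0715) + (0.8231)(0.9974)(0.6593) = 0.5007.
Air mass m = 1/cos θ_z = 1/0.5007 = 1.997; τ^m = 0.85^1.997 = 0.7229.
Surface direct beam = 1362 × 0.5007 × 0.7229 = 492.98 W/m².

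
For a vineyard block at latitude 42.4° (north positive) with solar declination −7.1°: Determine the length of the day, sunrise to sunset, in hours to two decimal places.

11.13 hours

−tan φ tan δ = −(0.9131)(-0.1246) = 0.1138; H_s = arccos(0.1138) = 83.47°.
Day length = 2 H_s / 15° h⁻¹ = 166.94° / 15 = 11.129 h.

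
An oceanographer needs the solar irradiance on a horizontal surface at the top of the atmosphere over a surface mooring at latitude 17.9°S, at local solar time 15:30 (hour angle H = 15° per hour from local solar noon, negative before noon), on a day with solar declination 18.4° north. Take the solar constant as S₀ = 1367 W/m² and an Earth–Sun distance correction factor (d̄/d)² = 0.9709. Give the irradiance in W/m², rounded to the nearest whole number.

601 W/m²

Hour angle H = 15° × (15.5 − 12) = 52.50°.
cos θ_z = sin φ sin δ + cos φ cos δ cos H = (-0.3074)(0.3156) + (0.9516)(0.9489)(0.6088) = 0.4527.
Top-of-atmosphere irradiance = S₀ (d̄/d)² cos θ_z = 1367 × 0.9709 × 0.4527 = 600.83 W/m².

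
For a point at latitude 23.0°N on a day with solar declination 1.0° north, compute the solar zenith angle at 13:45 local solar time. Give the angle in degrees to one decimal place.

Hour angle H = 15° × (13.75 − 12) = 26.25°.
cos θ_z = sin(23.0°) sin(1.0°) + cos(23.0°) cos(1.0°) cos(26.25°) = 0.0068 + 0.8254 = 0.8322.
θ_z = arccos(0.8322) = 33.67°.

33.7°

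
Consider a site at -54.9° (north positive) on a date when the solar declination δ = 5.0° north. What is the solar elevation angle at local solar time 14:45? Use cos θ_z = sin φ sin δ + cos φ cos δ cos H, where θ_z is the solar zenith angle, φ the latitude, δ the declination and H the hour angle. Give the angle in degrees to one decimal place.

21.1°

Hour angle H = 15° × (14.75 − 12) = 41.25°.
cos θ_z = sin φ sin δ + cos φ cos δ cos H = (-0.8181)(0.0872) + (0.5750)(0.9962)(0.7518) = 0.3593.
θ_z = arccos(0.3593) = 68.94°, so the elevation is 90° − 68.94° = 21.06°.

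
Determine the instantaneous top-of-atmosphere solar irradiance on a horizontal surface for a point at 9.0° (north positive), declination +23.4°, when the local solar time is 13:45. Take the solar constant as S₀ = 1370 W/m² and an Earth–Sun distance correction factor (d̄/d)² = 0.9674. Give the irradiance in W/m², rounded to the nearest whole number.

1160 W/m²

Hour angle H = 15° × (13.75 − 12) = 26.25°.
cos θ_z = sin φ sin δ + cos φ cos δ cos H = (0.1564)(0.3971) + (0.9877)(0.9178)(0.8969) = 0.8752.
Top-of-atmosphere irradiance = S₀ (d̄/d)² cos θ_z = 1370 × 0.9674 × 0.8752 = 1159.94 W/m².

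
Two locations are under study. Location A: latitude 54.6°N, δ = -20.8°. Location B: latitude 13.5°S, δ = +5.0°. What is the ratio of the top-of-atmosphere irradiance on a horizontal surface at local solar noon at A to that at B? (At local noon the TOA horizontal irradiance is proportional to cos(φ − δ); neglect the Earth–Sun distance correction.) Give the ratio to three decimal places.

A: cos θ_z = cos(54.6° − (-20.8°)) = 0.2521.
B: cos θ_z = cos(-13.5° − (5.0°)) = 0.9483.
Ratio A/B = 0.2521 / 0.9483 = 0.2658.

0.266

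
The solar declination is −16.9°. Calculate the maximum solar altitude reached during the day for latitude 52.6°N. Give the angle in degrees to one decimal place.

At local solar noon the hour angle is zero, so the elevation is 90° − |φ − δ| = 90° − |52.6° − (-16.9°)| = 90° − 69.5° = 20.5°.

20.5°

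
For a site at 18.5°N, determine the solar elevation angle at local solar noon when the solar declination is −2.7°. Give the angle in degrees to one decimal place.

At local solar noon the hour angle is zero, so the elevation is 90° − |φ − δ| = 90° − |18.5° − (-2.7°)| = 90° − 21.2° = 68.8°.

68.8°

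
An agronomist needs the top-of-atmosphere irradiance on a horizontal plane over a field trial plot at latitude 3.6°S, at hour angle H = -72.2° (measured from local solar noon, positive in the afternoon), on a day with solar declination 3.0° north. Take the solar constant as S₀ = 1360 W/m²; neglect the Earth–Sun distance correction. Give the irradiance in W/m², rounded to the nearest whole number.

cos θ_z = sin φ sin δ + cos φ cos δ cos H = (-0.0628)(0.0523) + (0.9980)(0.9986)(0.3057) = 0.3014.
Top-of-atmosphere irradiance = S₀ cos θ_z = 1360 × 0.3014 = 409.90 W/m².

410 W/m²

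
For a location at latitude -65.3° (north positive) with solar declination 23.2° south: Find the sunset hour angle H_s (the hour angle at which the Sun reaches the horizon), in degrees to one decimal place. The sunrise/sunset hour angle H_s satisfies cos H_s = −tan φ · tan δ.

−tan φ tan δ = −(-2.1742)(-0.4286) = -0.9319; H_s = arccos(-0.9319) = 158.73°.

158.7°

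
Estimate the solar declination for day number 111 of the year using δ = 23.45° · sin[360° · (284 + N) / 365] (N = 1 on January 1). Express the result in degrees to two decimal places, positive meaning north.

360 × (284 + 111) / 365 = 389.589°; sin(389.589°) = 0.4938.
δ = 23.45 × 0.4938 = 11.580° ≈ +11.58°.

+11.58°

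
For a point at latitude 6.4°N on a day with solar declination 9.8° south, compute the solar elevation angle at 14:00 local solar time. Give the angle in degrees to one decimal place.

Hour angle H = 15° × (14 − 12) = 30.00°.
cos θ_z = sin φ sin δ + cos φ cos δ cos H = (0.1115)(-0.1702) + (0.9938)(0.9854)(0.8660) = 0.8291.
θ_z = arccos(0.8291) = 33.99°, so the elevation is 90° − 33.99° = 56.01°.

56.0°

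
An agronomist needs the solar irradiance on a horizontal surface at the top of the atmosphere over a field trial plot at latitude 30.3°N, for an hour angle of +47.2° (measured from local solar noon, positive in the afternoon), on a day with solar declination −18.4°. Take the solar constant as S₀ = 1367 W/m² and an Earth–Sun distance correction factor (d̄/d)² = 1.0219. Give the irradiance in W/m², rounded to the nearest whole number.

555 W/m²

cos θ_z = sin φ sin δ + cos φ cos δ cos H = (0.5045)(-0.3156) + (0.8634)(0.9489)(0.6794) = 0.3974.
Top-of-atmosphere irradiance = S₀ (d̄/d)² cos θ_z = 1367 × 1.0219 × 0.3974 = 555.14 W/m².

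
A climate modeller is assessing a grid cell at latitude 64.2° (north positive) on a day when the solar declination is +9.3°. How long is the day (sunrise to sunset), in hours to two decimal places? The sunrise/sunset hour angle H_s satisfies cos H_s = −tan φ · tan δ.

14.64 hours

The sunset hour angle satisfies cos H_s = −tan φ tan δ = -0.3387, giving H_s = 109.80°.
Day length = 2 H_s / 15° h⁻¹ = 219.60° / 15 = 14.640 h.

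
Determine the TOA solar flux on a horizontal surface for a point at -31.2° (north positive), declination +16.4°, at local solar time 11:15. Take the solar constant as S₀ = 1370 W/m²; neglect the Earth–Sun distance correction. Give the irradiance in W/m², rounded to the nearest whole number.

902 W/m²

Hour angle H = 15° × (11.25 − 12) = -11.25°.
cos θ_z = sin φ sin δ + cos φ cos δ cos H = (-0.5180)(0.2823) + (0.8554)(0.9593)(0.9808) = 0.6586.
Top-of-atmosphere irradiance = S₀ cos θ_z = 1370 × 0.6586 = 902.28 W/m².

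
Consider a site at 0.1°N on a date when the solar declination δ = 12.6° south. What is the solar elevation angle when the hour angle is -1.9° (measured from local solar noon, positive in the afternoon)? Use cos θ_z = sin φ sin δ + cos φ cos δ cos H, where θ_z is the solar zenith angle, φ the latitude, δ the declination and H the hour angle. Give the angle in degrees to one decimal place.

77.2°

With φ = 0.1°, δ = -12.6°, H = -1.90°: sin φ sin δ = -0.0004, cos φ cos δ cos H = 0.9754, so cos θ_z = 0.9750.
θ_z = arccos(0.9750) = 12.84°, so the elevation is 90° − 12.84° = 77.16°.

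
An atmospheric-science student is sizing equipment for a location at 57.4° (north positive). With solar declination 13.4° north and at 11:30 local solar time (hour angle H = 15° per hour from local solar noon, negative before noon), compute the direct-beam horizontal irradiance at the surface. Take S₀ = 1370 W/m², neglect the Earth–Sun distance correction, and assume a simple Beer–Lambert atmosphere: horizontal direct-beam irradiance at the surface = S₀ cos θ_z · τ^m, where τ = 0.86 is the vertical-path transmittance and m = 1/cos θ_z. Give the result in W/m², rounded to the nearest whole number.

Hour angle H = 15° × (11.5 − 12) = -7.50°.
cos θ_z = sin φ sin δ + cos φ cos δ cos H = (0.8425)(0.2317) + (0.5388)(0.9728)(0.9914) = 0.7148.
Air mass m = 1/cos θ_z = 1/0.7148 = 1.399; τ^m = 0.86^1.399 = 0.8098.
Surface direct beam = 1370 × 0.7148 × 0.8098 = 793.02 W/m².

793 W/m²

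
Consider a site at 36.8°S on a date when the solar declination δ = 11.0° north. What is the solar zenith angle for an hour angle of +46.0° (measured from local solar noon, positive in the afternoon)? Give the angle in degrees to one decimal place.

64.4°

With φ = -36.8°, δ = 11.0°, H = 46.00°: sin φ sin δ = -0.1143, cos φ cos δ cos H = 0.5460, so cos θ_z = 0.4317.
θ_z = arccos(0.4317) = 64.42°.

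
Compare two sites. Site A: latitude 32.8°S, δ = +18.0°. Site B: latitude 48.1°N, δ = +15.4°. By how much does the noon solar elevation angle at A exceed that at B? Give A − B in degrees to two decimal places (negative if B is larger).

A: 90° − |-32.8 − (18.0)| = 39.20°.
B: 90° − |48.1 − (15.4)| = 57.30°.
A − B = 39.20 − 57.30 = -18.10°.

-18.10°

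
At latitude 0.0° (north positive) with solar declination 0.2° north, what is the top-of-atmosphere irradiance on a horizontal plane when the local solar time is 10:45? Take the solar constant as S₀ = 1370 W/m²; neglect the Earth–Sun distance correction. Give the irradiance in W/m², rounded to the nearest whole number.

Hour angle H = 15° × (10.75 − 12) = -18.75°.
cos θ_z = sin φ sin δ + cos φ cos δ cos H = (0.0000)(0.0035) + (1.0000)(1.0000)(0.9469) = 0.9469.
Top-of-atmosphere irradiance = S₀ cos θ_z = 1370 × 0.9469 = 1297.25 W/m².

1297 W/m²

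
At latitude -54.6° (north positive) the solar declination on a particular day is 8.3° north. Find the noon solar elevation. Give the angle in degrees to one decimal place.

At local solar noon the hour angle is zero, so the elevation is 90° − |φ − δ| = 90° − |-54.6° − (8.3°)| = 90° − 62.9° = 27.1°.

27.1°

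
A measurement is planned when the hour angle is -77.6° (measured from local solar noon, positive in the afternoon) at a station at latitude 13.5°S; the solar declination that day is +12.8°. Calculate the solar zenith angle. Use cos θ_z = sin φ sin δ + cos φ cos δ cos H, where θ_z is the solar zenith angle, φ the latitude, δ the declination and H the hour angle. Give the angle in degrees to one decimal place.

81.3°

cos θ_z = sin(-13.5°) sin(12.8°) + cos(-13.5°) cos(12.8°) cos(-77.60°) = -0.0517 + 0.2036 = 0.1519.
θ_z = arccos(0.1519) = 81.26°.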